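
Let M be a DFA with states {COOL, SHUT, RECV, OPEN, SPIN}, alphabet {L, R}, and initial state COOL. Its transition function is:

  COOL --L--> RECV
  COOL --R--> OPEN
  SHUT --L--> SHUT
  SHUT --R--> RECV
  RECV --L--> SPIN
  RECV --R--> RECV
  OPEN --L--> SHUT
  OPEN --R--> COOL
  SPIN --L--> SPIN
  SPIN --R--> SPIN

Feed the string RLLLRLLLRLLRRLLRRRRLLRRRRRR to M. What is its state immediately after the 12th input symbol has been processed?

Trace: COOL -R-> OPEN -L-> SHUT -L-> SHUT -L-> SHUT -R-> RECV -L-> SPIN -L-> SPIN -L-> SPIN -R-> SPIN -L-> SPIN -L-> SPIN -R-> SPIN
After 12 symbols: SPIN.

SPIN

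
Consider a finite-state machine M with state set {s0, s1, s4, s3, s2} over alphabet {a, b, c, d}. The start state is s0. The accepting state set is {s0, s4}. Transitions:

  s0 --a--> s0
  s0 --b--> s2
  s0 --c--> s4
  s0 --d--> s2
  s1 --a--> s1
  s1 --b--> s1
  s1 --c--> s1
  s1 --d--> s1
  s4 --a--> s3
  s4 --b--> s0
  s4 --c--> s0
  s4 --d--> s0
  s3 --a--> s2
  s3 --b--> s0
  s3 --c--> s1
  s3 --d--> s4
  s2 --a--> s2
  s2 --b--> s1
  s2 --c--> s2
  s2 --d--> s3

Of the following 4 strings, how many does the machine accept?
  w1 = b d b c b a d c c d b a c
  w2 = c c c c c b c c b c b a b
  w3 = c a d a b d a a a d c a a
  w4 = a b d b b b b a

w1: Trace: s0 -b-> s2 -d-> s3 -b-> s0 -c-> s4 -b-> s0 -a-> s0 -d-> s2 -c-> s2 -c-> s2 -d-> s3 -b-> s0 -a-> s0 -c-> s4  → end s4, accepted
w2: Trace: s0 -c-> s4 -c-> s0 -c-> s4 -c-> s0 -c-> s4 -b-> s0 -c-> s4 -c-> s0 -b-> s2 -c-> s2 -b-> s1 -a-> s1 -b-> s1  → end s1, rejected
w3: Trace: s0 -c-> s4 -a-> s3 -d-> s4 -a-> s3 -b-> s0 -d-> s2 -a-> s2 -a-> s2 -a-> s2 -d-> s3 -c-> s1 -a-> s1 -a-> s1  → end s1, rejected
w4: Trace: s0 -a-> s0 -b-> s2 -d-> s3 -b-> s0 -b-> s2 -b-> s1 -b-> s1 -a-> s1  → end s1, rejected

1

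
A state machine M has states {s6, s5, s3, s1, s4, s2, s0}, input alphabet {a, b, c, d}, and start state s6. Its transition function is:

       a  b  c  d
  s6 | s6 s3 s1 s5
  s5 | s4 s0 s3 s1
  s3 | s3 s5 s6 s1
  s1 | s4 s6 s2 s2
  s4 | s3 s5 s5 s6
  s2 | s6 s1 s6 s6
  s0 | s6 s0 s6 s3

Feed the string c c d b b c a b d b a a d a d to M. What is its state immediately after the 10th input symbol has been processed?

start at s6
read 'c': s6 → s1
read 'c': s1 → s2
read 'd': s2 → s6
read 'b': s6 → s3
read 'b': s3 → s5
read 'c': s5 → s3
read 'a': s3 → s3
read 'b': s3 → s5
read 'd': s5 → s1
read 'b': s1 → s6
After 10 symbols: s6.

s6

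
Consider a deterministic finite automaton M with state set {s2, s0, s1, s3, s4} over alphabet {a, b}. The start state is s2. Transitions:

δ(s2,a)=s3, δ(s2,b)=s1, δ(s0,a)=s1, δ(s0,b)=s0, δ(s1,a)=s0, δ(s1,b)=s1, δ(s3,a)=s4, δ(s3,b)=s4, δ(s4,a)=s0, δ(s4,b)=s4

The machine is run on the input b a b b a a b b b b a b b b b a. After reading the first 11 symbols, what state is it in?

s1

s2 → s1 → s0 → s0 → s0 → s1 → s0 → s0 → s0 → s0 → s0 → s1
After 11 symbols: s1.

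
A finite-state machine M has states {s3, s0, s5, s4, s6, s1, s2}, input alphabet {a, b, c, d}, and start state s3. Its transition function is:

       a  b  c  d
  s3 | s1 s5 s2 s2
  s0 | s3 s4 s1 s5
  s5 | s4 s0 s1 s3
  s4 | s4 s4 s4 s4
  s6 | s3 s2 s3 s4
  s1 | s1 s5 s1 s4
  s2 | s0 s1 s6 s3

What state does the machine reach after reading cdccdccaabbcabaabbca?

start at s3
read 'c': s3 → s2
read 'd': s2 → s3
read 'c': s3 → s2
read 'c': s2 → s6
read 'd': s6 → s4
read 'c': s4 → s4
read 'c': s4 → s4
read 'a': s4 → s4
read 'a': s4 → s4
read 'b': s4 → s4
read 'b': s4 → s4
read 'c': s4 → s4
read 'a': s4 → s4
read 'b': s4 → s4
read 'a': s4 → s4
read 'a': s4 → s4
read 'b': s4 → s4
read 'b': s4 → s4
read 'c': s4 → s4
read 'a': s4 → s4

s4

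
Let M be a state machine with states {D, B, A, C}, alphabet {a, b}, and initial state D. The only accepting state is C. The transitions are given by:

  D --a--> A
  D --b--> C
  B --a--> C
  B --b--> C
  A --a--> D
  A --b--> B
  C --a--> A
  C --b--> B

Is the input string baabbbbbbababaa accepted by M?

No

D → C → A → D → C → B → C → B → C → B → C → B → C → B → C → A
End state A is not accepting.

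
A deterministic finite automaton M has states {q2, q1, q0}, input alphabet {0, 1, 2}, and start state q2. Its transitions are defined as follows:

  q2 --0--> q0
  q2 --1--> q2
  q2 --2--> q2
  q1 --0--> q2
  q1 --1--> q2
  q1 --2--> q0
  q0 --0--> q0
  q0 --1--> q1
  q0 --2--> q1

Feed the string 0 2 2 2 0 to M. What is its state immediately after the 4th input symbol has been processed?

Trace: q2 -0-> q0 -2-> q1 -2-> q0 -2-> q1
After 4 symbols: q1.

q1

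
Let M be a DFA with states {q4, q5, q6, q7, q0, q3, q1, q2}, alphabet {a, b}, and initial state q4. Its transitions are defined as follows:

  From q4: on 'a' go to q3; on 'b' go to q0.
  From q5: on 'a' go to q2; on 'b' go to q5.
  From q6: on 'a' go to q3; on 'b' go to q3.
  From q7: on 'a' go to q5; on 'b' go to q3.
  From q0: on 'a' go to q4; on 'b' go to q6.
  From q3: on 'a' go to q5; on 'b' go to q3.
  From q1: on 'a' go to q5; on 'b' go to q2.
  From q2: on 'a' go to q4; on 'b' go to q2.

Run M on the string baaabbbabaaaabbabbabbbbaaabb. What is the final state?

q6

q4 → q0 → q4 → q3 → q5 → q5 → q5 → q5 → q2 → q2 → q4 → q3 → q5 → q2 → q2 → q2 → q4 → q0 → q6 → q3 → q3 → q3 → q3 → q3 → q5 → q2 → q4 → q0 → q6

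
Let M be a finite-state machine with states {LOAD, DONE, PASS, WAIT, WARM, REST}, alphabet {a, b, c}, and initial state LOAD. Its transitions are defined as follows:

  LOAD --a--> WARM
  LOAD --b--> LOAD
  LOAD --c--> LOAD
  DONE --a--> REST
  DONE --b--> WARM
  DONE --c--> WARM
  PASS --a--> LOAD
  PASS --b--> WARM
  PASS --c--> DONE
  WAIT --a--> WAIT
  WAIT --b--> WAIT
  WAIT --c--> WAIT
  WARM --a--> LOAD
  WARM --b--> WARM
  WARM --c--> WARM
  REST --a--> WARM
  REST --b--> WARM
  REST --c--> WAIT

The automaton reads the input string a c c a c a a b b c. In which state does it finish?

Trace: LOAD -a-> WARM -c-> WARM -c-> WARM -a-> LOAD -c-> LOAD -a-> WARM -a-> LOAD -b-> LOAD -b-> LOAD -c-> LOAD

LOAD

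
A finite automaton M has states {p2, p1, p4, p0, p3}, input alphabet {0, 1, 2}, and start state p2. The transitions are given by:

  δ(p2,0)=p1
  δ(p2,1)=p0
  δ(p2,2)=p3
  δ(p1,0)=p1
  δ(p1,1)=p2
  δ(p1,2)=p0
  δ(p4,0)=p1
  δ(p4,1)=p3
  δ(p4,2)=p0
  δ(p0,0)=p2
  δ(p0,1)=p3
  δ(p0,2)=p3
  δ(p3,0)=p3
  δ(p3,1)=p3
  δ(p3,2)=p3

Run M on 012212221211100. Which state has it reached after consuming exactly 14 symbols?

p3

start at p2
read '0': p2 → p1
read '1': p1 → p2
read '2': p2 → p3
read '2': p3 → p3
read '1': p3 → p3
read '2': p3 → p3
read '2': p3 → p3
read '2': p3 → p3
read '1': p3 → p3
read '2': p3 → p3
read '1': p3 → p3
read '1': p3 → p3
read '1': p3 → p3
read '0': p3 → p3
After 14 symbols: p3.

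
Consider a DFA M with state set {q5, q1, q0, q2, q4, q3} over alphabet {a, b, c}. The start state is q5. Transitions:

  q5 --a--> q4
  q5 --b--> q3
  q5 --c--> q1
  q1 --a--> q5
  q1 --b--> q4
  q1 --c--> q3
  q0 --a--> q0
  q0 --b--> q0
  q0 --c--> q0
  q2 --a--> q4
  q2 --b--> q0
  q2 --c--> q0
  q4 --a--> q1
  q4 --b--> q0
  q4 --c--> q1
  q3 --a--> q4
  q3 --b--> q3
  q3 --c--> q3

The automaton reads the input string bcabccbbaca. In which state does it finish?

q0

Trace: q5 -b-> q3 -c-> q3 -a-> q4 -b-> q0 -c-> q0 -c-> q0 -b-> q0 -b-> q0 -a-> q0 -c-> q0 -a-> q0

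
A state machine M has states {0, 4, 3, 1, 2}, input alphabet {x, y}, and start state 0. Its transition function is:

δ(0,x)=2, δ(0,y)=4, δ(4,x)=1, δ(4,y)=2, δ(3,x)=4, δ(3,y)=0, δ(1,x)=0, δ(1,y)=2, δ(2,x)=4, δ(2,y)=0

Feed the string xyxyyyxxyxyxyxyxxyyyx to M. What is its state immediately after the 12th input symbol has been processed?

4

start at 0
read 'x': 0 → 2
read 'y': 2 → 0
read 'x': 0 → 2
read 'y': 2 → 0
read 'y': 0 → 4
read 'y': 4 → 2
read 'x': 2 → 4
read 'x': 4 → 1
read 'y': 1 → 2
read 'x': 2 → 4
read 'y': 4 → 2
read 'x': 2 → 4
After 12 symbols: 4.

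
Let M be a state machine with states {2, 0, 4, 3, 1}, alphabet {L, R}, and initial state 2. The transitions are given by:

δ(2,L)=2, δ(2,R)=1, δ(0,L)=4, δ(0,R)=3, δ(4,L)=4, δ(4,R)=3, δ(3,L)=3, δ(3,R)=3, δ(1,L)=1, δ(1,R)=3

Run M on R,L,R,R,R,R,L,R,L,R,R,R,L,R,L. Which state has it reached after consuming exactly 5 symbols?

2 → 1 → 1 → 3 → 3 → 3
After 5 symbols: 3.

3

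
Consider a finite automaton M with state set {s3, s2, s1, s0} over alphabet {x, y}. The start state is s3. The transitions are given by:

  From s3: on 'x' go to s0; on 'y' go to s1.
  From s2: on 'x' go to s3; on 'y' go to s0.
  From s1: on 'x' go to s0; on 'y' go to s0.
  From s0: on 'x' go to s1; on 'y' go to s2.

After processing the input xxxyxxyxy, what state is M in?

s1

start at s3
read 'x': s3 → s0
read 'x': s0 → s1
read 'x': s1 → s0
read 'y': s0 → s2
read 'x': s2 → s3
read 'x': s3 → s0
read 'y': s0 → s2
read 'x': s2 → s3
read 'y': s3 → s1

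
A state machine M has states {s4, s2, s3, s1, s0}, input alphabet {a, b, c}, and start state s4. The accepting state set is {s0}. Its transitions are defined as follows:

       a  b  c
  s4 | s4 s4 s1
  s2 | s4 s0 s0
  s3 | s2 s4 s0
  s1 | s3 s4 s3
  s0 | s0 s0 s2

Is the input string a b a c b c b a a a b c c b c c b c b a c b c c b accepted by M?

s4 → s4 → s4 → s4 → s1 → s4 → s1 → s4 → s4 → s4 → s4 → s4 → s1 → s3 → s4 → s1 → s3 → s4 → s1 → s4 → s4 → s1 → s4 → s1 → s3 → s4
End state s4 is not accepting.

No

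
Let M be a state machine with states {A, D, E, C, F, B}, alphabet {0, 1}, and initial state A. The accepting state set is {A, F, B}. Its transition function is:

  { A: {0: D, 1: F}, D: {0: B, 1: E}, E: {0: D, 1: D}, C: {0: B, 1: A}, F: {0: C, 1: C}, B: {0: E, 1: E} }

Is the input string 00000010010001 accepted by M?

Trace: A -0-> D -0-> B -0-> E -0-> D -0-> B -0-> E -1-> D -0-> B -0-> E -1-> D -0-> B -0-> E -0-> D -1-> E
End state E is not accepting.

No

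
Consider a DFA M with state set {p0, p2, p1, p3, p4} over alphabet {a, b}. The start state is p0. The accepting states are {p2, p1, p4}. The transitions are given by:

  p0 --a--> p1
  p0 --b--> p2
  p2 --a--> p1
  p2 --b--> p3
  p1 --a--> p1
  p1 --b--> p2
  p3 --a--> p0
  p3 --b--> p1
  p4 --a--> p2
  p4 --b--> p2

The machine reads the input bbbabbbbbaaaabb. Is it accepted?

No

Trace: p0 -b-> p2 -b-> p3 -b-> p1 -a-> p1 -b-> p2 -b-> p3 -b-> p1 -b-> p2 -b-> p3 -a-> p0 -a-> p1 -a-> p1 -a-> p1 -b-> p2 -b-> p3
End state p3 is not accepting.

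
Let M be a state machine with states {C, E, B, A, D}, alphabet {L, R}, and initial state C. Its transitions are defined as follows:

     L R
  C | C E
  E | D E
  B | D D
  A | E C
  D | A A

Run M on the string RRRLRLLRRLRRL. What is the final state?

Trace: C -R-> E -R-> E -R-> E -L-> D -R-> A -L-> E -L-> D -R-> A -R-> C -L-> C -R-> E -R-> E -L-> D

D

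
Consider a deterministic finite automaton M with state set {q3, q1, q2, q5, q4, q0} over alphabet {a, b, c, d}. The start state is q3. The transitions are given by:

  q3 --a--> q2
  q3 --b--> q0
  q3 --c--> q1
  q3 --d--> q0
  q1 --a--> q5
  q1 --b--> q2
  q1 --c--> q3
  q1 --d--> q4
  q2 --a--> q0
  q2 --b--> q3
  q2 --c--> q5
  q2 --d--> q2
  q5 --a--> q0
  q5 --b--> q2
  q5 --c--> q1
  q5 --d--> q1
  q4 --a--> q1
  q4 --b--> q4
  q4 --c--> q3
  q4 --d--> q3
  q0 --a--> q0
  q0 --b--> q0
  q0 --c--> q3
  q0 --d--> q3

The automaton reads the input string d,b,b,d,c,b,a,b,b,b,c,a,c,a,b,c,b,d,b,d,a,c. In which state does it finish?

Trace: q3 -d-> q0 -b-> q0 -b-> q0 -d-> q3 -c-> q1 -b-> q2 -a-> q0 -b-> q0 -b-> q0 -b-> q0 -c-> q3 -a-> q2 -c-> q5 -a-> q0 -b-> q0 -c-> q3 -b-> q0 -d-> q3 -b-> q0 -d-> q3 -a-> q2 -c-> q5

q5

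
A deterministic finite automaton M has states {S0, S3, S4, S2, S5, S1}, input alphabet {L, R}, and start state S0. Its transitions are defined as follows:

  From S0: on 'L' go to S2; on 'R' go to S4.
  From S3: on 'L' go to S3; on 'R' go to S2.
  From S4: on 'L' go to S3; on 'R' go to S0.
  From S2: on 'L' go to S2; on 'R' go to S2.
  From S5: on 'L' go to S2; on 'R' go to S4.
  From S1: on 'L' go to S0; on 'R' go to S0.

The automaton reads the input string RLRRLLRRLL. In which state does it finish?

S2

start at S0
read 'R': S0 → S4
read 'L': S4 → S3
read 'R': S3 → S2
read 'R': S2 → S2
read 'L': S2 → S2
read 'L': S2 → S2
read 'R': S2 → S2
read 'R': S2 → S2
read 'L': S2 → S2
read 'L': S2 → S2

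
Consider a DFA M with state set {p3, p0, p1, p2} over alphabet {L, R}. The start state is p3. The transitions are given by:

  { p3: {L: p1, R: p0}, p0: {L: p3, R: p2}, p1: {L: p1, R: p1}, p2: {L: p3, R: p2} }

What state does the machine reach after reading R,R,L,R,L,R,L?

p3 → p0 → p2 → p3 → p0 → p3 → p0 → p3

p3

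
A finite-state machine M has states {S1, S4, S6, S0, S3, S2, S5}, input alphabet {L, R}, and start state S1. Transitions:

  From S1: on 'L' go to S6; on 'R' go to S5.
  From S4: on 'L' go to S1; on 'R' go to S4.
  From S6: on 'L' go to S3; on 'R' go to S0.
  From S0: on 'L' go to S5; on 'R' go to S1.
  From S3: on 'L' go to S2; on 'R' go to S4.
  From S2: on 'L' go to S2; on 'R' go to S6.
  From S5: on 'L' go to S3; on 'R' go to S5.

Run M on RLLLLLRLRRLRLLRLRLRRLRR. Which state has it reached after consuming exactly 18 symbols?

S1 → S5 → S3 → S2 → S2 → S2 → S2 → S6 → S3 → S4 → S4 → S1 → S5 → S3 → S2 → S6 → S3 → S4 → S1
After 18 symbols: S1.

S1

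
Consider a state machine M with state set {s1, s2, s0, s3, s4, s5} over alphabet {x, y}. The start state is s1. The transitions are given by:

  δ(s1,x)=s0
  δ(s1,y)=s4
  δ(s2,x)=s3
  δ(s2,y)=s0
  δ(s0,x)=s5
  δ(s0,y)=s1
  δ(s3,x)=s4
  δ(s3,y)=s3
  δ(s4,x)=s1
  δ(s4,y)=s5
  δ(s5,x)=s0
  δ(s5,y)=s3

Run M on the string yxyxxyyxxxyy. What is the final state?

s1 → s4 → s1 → s4 → s1 → s0 → s1 → s4 → s1 → s0 → s5 → s3 → s3

s3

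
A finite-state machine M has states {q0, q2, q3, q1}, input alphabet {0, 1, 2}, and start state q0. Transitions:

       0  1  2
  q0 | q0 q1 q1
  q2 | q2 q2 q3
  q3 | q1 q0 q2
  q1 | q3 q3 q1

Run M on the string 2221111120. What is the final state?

q3

Trace: q0 -2-> q1 -2-> q1 -2-> q1 -1-> q3 -1-> q0 -1-> q1 -1-> q3 -1-> q0 -2-> q1 -0-> q3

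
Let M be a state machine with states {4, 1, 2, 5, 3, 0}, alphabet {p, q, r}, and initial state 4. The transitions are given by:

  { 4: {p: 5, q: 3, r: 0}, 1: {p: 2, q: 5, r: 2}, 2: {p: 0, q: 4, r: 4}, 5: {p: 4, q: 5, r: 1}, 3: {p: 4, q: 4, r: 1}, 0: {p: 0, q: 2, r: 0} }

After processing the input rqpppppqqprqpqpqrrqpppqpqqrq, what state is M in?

Trace: 4 -r-> 0 -q-> 2 -p-> 0 -p-> 0 -p-> 0 -p-> 0 -p-> 0 -q-> 2 -q-> 4 -p-> 5 -r-> 1 -q-> 5 -p-> 4 -q-> 3 -p-> 4 -q-> 3 -r-> 1 -r-> 2 -q-> 4 -p-> 5 -p-> 4 -p-> 5 -q-> 5 -p-> 4 -q-> 3 -q-> 4 -r-> 0 -q-> 2

2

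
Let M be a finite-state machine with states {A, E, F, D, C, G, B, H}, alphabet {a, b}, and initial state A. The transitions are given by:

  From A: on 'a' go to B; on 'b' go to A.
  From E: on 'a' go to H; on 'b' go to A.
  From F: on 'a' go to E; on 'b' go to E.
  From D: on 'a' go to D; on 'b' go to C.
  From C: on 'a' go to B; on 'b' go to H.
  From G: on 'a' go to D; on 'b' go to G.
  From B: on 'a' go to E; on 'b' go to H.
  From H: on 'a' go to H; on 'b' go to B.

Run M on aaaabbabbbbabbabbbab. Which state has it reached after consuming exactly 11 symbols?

A → B → E → H → H → B → H → H → B → H → B → H
After 11 symbols: H.

H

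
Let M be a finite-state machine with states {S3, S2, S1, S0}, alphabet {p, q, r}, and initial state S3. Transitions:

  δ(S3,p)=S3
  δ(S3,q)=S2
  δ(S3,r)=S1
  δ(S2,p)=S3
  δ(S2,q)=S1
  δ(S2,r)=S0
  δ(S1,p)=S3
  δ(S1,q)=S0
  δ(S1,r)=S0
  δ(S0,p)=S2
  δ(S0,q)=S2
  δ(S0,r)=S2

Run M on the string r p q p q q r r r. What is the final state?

S0

S3 → S1 → S3 → S2 → S3 → S2 → S1 → S0 → S2 → S0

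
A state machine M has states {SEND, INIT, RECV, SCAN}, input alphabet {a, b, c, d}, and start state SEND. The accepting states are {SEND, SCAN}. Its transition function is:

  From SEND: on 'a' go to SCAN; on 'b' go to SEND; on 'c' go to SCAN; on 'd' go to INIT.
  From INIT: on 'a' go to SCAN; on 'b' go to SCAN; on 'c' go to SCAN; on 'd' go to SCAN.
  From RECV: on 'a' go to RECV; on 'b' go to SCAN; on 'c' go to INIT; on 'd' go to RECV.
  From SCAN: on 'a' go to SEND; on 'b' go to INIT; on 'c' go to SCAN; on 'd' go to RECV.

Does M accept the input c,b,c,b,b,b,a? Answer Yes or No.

start at SEND
read 'c': SEND → SCAN
read 'b': SCAN → INIT
read 'c': INIT → SCAN
read 'b': SCAN → INIT
read 'b': INIT → SCAN
read 'b': SCAN → INIT
read 'a': INIT → SCAN
End state SCAN is accepting.

Yes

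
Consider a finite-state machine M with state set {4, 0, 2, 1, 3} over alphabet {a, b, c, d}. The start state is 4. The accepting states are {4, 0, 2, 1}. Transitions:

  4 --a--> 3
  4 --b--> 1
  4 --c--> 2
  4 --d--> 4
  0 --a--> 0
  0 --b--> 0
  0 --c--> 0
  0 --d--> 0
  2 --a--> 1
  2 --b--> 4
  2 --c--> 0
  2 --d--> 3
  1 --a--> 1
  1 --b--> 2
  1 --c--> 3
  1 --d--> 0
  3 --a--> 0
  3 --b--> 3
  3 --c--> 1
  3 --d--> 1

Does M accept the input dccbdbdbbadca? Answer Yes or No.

Trace: 4 -d-> 4 -c-> 2 -c-> 0 -b-> 0 -d-> 0 -b-> 0 -d-> 0 -b-> 0 -b-> 0 -a-> 0 -d-> 0 -c-> 0 -a-> 0
End state 0 is accepting.

Yes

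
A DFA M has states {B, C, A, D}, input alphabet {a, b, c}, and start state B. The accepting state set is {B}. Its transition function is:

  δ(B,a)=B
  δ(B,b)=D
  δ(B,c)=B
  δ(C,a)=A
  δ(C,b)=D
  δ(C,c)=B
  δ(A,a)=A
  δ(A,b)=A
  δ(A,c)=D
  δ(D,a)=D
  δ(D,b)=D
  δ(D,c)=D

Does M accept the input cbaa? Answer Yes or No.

B → B → D → D → D
End state D is not accepting.

No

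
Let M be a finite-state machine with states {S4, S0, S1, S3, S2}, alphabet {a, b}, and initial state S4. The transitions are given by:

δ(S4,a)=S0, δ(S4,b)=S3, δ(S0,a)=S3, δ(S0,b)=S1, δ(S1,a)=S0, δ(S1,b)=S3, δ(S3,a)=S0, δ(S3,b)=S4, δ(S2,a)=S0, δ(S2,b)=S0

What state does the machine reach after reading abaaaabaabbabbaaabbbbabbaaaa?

Trace: S4 -a-> S0 -b-> S1 -a-> S0 -a-> S3 -a-> S0 -a-> S3 -b-> S4 -a-> S0 -a-> S3 -b-> S4 -b-> S3 -a-> S0 -b-> S1 -b-> S3 -a-> S0 -a-> S3 -a-> S0 -b-> S1 -b-> S3 -b-> S4 -b-> S3 -a-> S0 -b-> S1 -b-> S3 -a-> S0 -a-> S3 -a-> S0 -a-> S3

S3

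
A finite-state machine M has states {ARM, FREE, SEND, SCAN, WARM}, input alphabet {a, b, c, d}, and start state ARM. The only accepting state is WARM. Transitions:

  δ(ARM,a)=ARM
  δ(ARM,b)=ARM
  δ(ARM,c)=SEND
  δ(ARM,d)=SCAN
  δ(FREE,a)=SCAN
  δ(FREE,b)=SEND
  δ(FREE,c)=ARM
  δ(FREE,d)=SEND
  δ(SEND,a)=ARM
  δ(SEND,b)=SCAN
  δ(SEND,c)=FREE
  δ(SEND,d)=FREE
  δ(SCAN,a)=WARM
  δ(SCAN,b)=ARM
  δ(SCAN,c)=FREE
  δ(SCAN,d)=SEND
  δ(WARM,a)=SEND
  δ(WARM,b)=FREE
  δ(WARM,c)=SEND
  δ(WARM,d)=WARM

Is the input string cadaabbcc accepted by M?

No

ARM → SEND → ARM → SCAN → WARM → SEND → SCAN → ARM → SEND → FREE
End state FREE is not accepting.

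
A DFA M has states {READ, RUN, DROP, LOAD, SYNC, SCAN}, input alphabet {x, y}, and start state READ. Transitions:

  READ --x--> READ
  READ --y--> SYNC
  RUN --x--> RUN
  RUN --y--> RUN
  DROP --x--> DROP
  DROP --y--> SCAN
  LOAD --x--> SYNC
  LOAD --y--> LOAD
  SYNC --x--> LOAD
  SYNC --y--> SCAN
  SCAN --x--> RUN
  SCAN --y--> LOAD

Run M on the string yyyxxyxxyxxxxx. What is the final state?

Trace: READ -y-> SYNC -y-> SCAN -y-> LOAD -x-> SYNC -x-> LOAD -y-> LOAD -x-> SYNC -x-> LOAD -y-> LOAD -x-> SYNC -x-> LOAD -x-> SYNC -x-> LOAD -x-> SYNC

SYNC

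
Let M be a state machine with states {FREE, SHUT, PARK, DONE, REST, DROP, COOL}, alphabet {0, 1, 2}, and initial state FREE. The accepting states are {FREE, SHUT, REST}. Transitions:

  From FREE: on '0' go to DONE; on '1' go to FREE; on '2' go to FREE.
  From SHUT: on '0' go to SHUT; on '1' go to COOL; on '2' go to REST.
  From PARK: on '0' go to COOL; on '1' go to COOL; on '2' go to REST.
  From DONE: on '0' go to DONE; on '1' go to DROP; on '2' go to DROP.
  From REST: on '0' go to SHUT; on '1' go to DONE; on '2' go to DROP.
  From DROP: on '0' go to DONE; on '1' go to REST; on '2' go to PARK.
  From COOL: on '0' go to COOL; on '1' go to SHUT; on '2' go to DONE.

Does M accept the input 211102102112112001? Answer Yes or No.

No

FREE → FREE → FREE → FREE → FREE → DONE → DROP → REST → SHUT → REST → DONE → DROP → PARK → COOL → SHUT → REST → SHUT → SHUT → COOL
End state COOL is not accepting.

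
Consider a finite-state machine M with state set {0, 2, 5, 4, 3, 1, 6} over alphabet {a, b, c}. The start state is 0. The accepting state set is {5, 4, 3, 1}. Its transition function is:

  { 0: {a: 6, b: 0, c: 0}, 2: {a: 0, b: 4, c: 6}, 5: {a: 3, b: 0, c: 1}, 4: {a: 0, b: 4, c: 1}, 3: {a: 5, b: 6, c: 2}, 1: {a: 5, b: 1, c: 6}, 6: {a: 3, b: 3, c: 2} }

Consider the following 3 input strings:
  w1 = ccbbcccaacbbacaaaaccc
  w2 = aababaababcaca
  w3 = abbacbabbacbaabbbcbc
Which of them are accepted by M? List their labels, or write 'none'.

w3

w1: 0 → 0 → 0 → 0 → 0 → 0 → 0 → 0 → 6 → 3 → 2 → 4 → 4 → 0 → 0 → 6 → 3 → 5 → 3 → 2 → 6 → 2  → end 2, rejected
w2: 0 → 6 → 3 → 6 → 3 → 6 → 3 → 5 → 0 → 6 → 3 → 2 → 0 → 0 → 6  → end 6, rejected
w3: 0 → 6 → 3 → 6 → 3 → 2 → 4 → 0 → 0 → 0 → 6 → 2 → 4 → 0 → 6 → 3 → 6 → 3 → 2 → 4 → 1  → end 1, accepted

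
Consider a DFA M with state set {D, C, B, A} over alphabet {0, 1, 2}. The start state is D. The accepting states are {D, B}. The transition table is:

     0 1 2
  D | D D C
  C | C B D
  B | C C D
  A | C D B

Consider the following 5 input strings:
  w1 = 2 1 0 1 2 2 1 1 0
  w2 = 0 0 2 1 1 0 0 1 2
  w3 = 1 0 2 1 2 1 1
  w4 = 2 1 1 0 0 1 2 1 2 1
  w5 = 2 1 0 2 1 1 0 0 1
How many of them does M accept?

4

w1: D → C → B → C → B → D → C → B → C → C  → end C, rejected
w2: D → D → D → C → B → C → C → C → B → D  → end D, accepted
w3: D → D → D → C → B → D → D → D  → end D, accepted
w4: D → C → B → C → C → C → B → D → D → C → B  → end B, accepted
w5: D → C → B → C → D → D → D → D → D → D  → end D, accepted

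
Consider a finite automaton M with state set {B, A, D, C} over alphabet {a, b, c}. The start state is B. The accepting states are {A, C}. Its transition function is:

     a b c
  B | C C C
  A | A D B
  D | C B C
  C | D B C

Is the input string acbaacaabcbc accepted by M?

B → C → C → B → C → D → C → D → C → B → C → B → C
End state C is accepting.

Yes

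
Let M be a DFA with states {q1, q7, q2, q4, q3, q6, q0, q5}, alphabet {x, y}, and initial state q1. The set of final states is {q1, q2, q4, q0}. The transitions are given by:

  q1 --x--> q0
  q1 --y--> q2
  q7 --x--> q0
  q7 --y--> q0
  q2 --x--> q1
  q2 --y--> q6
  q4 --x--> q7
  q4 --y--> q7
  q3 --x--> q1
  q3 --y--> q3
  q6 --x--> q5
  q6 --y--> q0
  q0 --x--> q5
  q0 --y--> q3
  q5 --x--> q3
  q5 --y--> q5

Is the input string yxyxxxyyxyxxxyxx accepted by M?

Yes

start at q1
read 'y': q1 → q2
read 'x': q2 → q1
read 'y': q1 → q2
read 'x': q2 → q1
read 'x': q1 → q0
read 'x': q0 → q5
read 'y': q5 → q5
read 'y': q5 → q5
read 'x': q5 → q3
read 'y': q3 → q3
read 'x': q3 → q1
read 'x': q1 → q0
read 'x': q0 → q5
read 'y': q5 → q5
read 'x': q5 → q3
read 'x': q3 → q1
End state q1 is accepting.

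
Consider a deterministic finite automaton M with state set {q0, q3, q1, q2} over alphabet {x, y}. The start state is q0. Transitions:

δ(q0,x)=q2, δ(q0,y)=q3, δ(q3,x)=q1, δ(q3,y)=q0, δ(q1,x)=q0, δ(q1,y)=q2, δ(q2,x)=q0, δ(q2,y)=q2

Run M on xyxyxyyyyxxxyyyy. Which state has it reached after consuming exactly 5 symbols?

Trace: q0 -x-> q2 -y-> q2 -x-> q0 -y-> q3 -x-> q1
After 5 symbols: q1.

q1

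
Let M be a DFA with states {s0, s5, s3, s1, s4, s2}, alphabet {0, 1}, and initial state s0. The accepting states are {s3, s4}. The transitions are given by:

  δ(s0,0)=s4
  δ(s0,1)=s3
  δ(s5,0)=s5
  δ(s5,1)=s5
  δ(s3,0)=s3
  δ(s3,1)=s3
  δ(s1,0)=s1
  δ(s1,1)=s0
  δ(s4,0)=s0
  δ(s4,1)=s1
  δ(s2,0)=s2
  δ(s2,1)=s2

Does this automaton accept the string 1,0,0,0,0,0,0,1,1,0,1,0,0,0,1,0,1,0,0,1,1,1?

Yes

s0 → s3 → s3 → s3 → s3 → s3 → s3 → s3 → s3 → s3 → s3 → s3 → s3 → s3 → s3 → s3 → s3 → s3 → s3 → s3 → s3 → s3 → s3
End state s3 is accepting.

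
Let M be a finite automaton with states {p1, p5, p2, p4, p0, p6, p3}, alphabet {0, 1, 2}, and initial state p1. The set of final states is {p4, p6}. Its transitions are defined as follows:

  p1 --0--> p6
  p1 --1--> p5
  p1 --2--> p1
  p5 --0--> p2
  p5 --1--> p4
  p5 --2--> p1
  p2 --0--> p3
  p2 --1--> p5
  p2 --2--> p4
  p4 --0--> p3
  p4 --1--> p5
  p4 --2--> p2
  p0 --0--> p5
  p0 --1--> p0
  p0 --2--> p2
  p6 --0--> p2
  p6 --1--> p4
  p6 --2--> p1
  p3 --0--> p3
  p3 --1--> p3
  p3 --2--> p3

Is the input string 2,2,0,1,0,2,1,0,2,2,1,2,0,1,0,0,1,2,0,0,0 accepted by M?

No

Trace: p1 -2-> p1 -2-> p1 -0-> p6 -1-> p4 -0-> p3 -2-> p3 -1-> p3 -0-> p3 -2-> p3 -2-> p3 -1-> p3 -2-> p3 -0-> p3 -1-> p3 -0-> p3 -0-> p3 -1-> p3 -2-> p3 -0-> p3 -0-> p3 -0-> p3
End state p3 is not accepting.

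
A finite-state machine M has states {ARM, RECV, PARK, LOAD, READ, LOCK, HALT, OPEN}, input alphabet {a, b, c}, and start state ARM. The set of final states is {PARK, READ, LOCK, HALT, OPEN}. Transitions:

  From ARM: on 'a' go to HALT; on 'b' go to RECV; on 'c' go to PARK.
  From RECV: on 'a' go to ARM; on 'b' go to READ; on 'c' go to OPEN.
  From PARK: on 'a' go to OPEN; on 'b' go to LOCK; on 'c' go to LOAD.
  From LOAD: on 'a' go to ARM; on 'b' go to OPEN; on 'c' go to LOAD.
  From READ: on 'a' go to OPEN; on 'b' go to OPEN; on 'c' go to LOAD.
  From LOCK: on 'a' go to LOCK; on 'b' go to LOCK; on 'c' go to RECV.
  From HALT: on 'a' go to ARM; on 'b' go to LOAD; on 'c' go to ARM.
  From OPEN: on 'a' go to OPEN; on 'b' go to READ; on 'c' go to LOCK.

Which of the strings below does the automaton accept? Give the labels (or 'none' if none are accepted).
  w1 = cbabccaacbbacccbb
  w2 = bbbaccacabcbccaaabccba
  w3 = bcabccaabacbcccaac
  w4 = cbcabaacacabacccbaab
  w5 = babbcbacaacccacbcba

w1:
  start at ARM
  read 'c': ARM → PARK
  read 'b': PARK → LOCK
  read 'a': LOCK → LOCK
  read 'b': LOCK → LOCK
  read 'c': LOCK → RECV
  read 'c': RECV → OPEN
  read 'a': OPEN → OPEN
  read 'a': OPEN → OPEN
  read 'c': OPEN → LOCK
  read 'b': LOCK → LOCK
  read 'b': LOCK → LOCK
  read 'a': LOCK → LOCK
  read 'c': LOCK → RECV
  read 'c': RECV → OPEN
  read 'c': OPEN → LOCK
  read 'b': LOCK → LOCK
  read 'b': LOCK → LOCK
  end LOCK, accepted
w2:
  start at ARM
  read 'b': ARM → RECV
  read 'b': RECV → READ
  read 'b': READ → OPEN
  read 'a': OPEN → OPEN
  read 'c': OPEN → LOCK
  read 'c': LOCK → RECV
  read 'a': RECV → ARM
  read 'c': ARM → PARK
  read 'a': PARK → OPEN
  read 'b': OPEN → READ
  read 'c': READ → LOAD
  read 'b': LOAD → OPEN
  read 'c': OPEN → LOCK
  read 'c': LOCK → RECV
  read 'a': RECV → ARM
  read 'a': ARM → HALT
  read 'a': HALT → ARM
  read 'b': ARM → RECV
  read 'c': RECV → OPEN
  read 'c': OPEN → LOCK
  read 'b': LOCK → LOCK
  read 'a': LOCK → LOCK
  end LOCK, accepted
w3:
  start at ARM
  read 'b': ARM → RECV
  read 'c': RECV → OPEN
  read 'a': OPEN → OPEN
  read 'b': OPEN → READ
  read 'c': READ → LOAD
  read 'c': LOAD → LOAD
  read 'a': LOAD → ARM
  read 'a': ARM → HALT
  read 'b': HALT → LOAD
  read 'a': LOAD → ARM
  read 'c': ARM → PARK
  read 'b': PARK → LOCK
  read 'c': LOCK → RECV
  read 'c': RECV → OPEN
  read 'c': OPEN → LOCK
  read 'a': LOCK → LOCK
  read 'a': LOCK → LOCK
  read 'c': LOCK → RECV
  end RECV, rejected
w4:
  start at ARM
  read 'c': ARM → PARK
  read 'b': PARK → LOCK
  read 'c': LOCK → RECV
  read 'a': RECV → ARM
  read 'b': ARM → RECV
  read 'a': RECV → ARM
  read 'a': ARM → HALT
  read 'c': HALT → ARM
  read 'a': ARM → HALT
  read 'c': HALT → ARM
  read 'a': ARM → HALT
  read 'b': HALT → LOAD
  read 'a': LOAD → ARM
  read 'c': ARM → PARK
  read 'c': PARK → LOAD
  read 'c': LOAD → LOAD
  read 'b': LOAD → OPEN
  read 'a': OPEN → OPEN
  read 'a': OPEN → OPEN
  read 'b': OPEN → READ
  end READ, accepted
w5:
  start at ARM
  read 'b': ARM → RECV
  read 'a': RECV → ARM
  read 'b': ARM → RECV
  read 'b': RECV → READ
  read 'c': READ → LOAD
  read 'b': LOAD → OPEN
  read 'a': OPEN → OPEN
  read 'c': OPEN → LOCK
  read 'a': LOCK → LOCK
  read 'a': LOCK → LOCK
  read 'c': LOCK → RECV
  read 'c': RECV → OPEN
  read 'c': OPEN → LOCK
  read 'a': LOCK → LOCK
  read 'c': LOCK → RECV
  read 'b': RECV → READ
  read 'c': READ → LOAD
  read 'b': LOAD → OPEN
  read 'a': OPEN → OPEN
  end OPEN, accepted

w1, w2, w4, w5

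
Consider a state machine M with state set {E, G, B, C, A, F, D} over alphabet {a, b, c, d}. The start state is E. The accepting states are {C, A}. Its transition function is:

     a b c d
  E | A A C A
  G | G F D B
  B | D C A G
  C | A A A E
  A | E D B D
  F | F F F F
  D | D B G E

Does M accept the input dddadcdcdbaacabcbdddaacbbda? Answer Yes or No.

Trace: E -d-> A -d-> D -d-> E -a-> A -d-> D -c-> G -d-> B -c-> A -d-> D -b-> B -a-> D -a-> D -c-> G -a-> G -b-> F -c-> F -b-> F -d-> F -d-> F -d-> F -a-> F -a-> F -c-> F -b-> F -b-> F -d-> F -a-> F
End state F is not accepting.

No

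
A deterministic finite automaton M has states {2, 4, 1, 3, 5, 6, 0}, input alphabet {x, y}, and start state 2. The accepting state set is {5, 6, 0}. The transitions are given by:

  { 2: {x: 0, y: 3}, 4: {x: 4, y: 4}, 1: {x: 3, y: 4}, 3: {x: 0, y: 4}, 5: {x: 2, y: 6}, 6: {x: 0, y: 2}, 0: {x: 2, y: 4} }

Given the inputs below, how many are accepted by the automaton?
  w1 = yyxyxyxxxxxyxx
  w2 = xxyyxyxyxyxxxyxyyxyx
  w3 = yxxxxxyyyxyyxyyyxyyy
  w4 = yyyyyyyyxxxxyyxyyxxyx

0

w1:
  start at 2
  read 'y': 2 → 3
  read 'y': 3 → 4
  read 'x': 4 → 4
  read 'y': 4 → 4
  read 'x': 4 → 4
  read 'y': 4 → 4
  read 'x': 4 → 4
  read 'x': 4 → 4
  read 'x': 4 → 4
  read 'x': 4 → 4
  read 'x': 4 → 4
  read 'y': 4 → 4
  read 'x': 4 → 4
  read 'x': 4 → 4
  end 4, rejected
w2:
  start at 2
  read 'x': 2 → 0
  read 'x': 0 → 2
  read 'y': 2 → 3
  read 'y': 3 → 4
  read 'x': 4 → 4
  read 'y': 4 → 4
  read 'x': 4 → 4
  read 'y': 4 → 4
  read 'x': 4 → 4
  read 'y': 4 → 4
  read 'x': 4 → 4
  read 'x': 4 → 4
  read 'x': 4 → 4
  read 'y': 4 → 4
  read 'x': 4 → 4
  read 'y': 4 → 4
  read 'y': 4 → 4
  read 'x': 4 → 4
  read 'y': 4 → 4
  read 'x': 4 → 4
  end 4, rejected
w3:
  start at 2
  read 'y': 2 → 3
  read 'x': 3 → 0
  read 'x': 0 → 2
  read 'x': 2 → 0
  read 'x': 0 → 2
  read 'x': 2 → 0
  read 'y': 0 → 4
  read 'y': 4 → 4
  read 'y': 4 → 4
  read 'x': 4 → 4
  read 'y': 4 → 4
  read 'y': 4 → 4
  read 'x': 4 → 4
  read 'y': 4 → 4
  read 'y': 4 → 4
  read 'y': 4 → 4
  read 'x': 4 → 4
  read 'y': 4 → 4
  read 'y': 4 → 4
  read 'y': 4 → 4
  end 4, rejected
w4:
  start at 2
  read 'y': 2 → 3
  read 'y': 3 → 4
  read 'y': 4 → 4
  read 'y': 4 → 4
  read 'y': 4 → 4
  read 'y': 4 → 4
  read 'y': 4 → 4
  read 'y': 4 → 4
  read 'x': 4 → 4
  read 'x': 4 → 4
  read 'x': 4 → 4
  read 'x': 4 → 4
  read 'y': 4 → 4
  read 'y': 4 → 4
  read 'x': 4 → 4
  read 'y': 4 → 4
  read 'y': 4 → 4
  read 'x': 4 → 4
  read 'x': 4 → 4
  read 'y': 4 → 4
  read 'x': 4 → 4
  end 4, rejected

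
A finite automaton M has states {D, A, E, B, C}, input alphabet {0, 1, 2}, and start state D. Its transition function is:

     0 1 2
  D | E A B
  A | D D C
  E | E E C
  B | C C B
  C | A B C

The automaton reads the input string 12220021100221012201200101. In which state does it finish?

E

Trace: D -1-> A -2-> C -2-> C -2-> C -0-> A -0-> D -2-> B -1-> C -1-> B -0-> C -0-> A -2-> C -2-> C -1-> B -0-> C -1-> B -2-> B -2-> B -0-> C -1-> B -2-> B -0-> C -0-> A -1-> D -0-> E -1-> E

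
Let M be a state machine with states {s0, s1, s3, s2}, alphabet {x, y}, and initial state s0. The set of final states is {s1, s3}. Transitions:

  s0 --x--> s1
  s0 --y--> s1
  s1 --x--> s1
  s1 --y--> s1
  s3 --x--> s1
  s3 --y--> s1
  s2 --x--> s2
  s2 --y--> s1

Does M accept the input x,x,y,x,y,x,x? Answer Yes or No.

Yes

s0 → s1 → s1 → s1 → s1 → s1 → s1 → s1
End state s1 is accepting.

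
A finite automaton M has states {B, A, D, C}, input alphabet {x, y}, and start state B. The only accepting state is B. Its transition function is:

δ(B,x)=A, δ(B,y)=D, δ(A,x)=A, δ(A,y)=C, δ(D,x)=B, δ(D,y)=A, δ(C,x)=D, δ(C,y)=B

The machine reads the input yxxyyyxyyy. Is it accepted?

B → D → B → A → C → B → D → B → D → A → C
End state C is not accepting.

No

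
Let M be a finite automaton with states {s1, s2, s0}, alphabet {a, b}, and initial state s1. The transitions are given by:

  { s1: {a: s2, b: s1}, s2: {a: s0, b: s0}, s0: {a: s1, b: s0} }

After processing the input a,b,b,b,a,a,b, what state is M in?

s0

s1 → s2 → s0 → s0 → s0 → s1 → s2 → s0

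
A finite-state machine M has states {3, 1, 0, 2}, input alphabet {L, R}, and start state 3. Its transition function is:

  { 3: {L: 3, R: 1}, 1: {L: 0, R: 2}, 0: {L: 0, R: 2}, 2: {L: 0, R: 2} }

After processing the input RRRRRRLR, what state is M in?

3 → 1 → 2 → 2 → 2 → 2 → 2 → 0 → 2

2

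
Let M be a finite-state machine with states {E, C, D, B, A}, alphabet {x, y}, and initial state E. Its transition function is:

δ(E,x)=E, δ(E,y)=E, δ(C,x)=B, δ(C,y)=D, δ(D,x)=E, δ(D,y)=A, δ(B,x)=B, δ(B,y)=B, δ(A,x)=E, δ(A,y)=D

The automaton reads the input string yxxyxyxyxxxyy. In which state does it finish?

E

Trace: E -y-> E -x-> E -x-> E -y-> E -x-> E -y-> E -x-> E -y-> E -x-> E -x-> E -x-> E -y-> E -y-> E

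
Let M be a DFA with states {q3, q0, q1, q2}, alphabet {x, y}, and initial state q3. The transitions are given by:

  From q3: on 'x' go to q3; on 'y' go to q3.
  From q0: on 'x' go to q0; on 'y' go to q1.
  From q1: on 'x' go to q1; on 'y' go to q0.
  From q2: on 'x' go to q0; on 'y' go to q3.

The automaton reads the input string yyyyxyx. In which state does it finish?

start at q3
read 'y': q3 → q3
read 'y': q3 → q3
read 'y': q3 → q3
read 'y': q3 → q3
read 'x': q3 → q3
read 'y': q3 → q3
read 'x': q3 → q3

q3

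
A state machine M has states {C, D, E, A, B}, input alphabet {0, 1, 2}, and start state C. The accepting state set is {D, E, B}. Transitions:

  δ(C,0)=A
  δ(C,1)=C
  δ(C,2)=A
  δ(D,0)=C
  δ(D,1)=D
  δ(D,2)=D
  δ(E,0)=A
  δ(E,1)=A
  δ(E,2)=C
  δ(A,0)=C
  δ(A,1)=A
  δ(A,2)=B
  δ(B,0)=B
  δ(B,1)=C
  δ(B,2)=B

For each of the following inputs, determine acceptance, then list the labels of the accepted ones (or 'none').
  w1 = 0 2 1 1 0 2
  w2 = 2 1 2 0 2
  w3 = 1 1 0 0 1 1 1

w1, w2

w1: C → A → B → C → C → A → B  → end B, accepted
w2: C → A → A → B → B → B  → end B, accepted
w3: C → C → C → A → C → C → C → C  → end C, rejected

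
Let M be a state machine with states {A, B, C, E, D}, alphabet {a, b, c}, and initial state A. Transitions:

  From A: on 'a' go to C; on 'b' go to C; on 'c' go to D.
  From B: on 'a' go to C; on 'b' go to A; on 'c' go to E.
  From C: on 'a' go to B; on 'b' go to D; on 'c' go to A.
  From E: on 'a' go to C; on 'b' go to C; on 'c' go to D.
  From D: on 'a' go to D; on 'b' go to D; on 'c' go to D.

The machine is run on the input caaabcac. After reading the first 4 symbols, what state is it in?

Trace: A -c-> D -a-> D -a-> D -a-> D
After 4 symbols: D.

D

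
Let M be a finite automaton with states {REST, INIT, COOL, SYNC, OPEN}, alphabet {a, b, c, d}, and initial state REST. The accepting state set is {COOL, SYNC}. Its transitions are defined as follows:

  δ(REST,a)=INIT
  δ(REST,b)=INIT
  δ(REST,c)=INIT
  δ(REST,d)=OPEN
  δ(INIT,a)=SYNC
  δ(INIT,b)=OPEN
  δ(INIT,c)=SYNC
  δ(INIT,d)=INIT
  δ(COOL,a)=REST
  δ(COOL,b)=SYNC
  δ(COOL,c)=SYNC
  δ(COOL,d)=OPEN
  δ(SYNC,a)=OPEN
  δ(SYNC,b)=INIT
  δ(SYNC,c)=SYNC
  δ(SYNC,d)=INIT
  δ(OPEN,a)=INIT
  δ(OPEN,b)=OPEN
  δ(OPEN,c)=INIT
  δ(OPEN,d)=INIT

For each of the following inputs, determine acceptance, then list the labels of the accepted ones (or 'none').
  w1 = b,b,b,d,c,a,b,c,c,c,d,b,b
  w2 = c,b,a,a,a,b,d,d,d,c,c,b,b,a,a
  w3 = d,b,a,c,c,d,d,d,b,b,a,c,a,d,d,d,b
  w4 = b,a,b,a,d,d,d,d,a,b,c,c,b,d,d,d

w1:
  start at REST
  read 'b': REST → INIT
  read 'b': INIT → OPEN
  read 'b': OPEN → OPEN
  read 'd': OPEN → INIT
  read 'c': INIT → SYNC
  read 'a': SYNC → OPEN
  read 'b': OPEN → OPEN
  read 'c': OPEN → INIT
  read 'c': INIT → SYNC
  read 'c': SYNC → SYNC
  read 'd': SYNC → INIT
  read 'b': INIT → OPEN
  read 'b': OPEN → OPEN
  end OPEN, rejected
w2:
  start at REST
  read 'c': REST → INIT
  read 'b': INIT → OPEN
  read 'a': OPEN → INIT
  read 'a': INIT → SYNC
  read 'a': SYNC → OPEN
  read 'b': OPEN → OPEN
  read 'd': OPEN → INIT
  read 'd': INIT → INIT
  read 'd': INIT → INIT
  read 'c': INIT → SYNC
  read 'c': SYNC → SYNC
  read 'b': SYNC → INIT
  read 'b': INIT → OPEN
  read 'a': OPEN → INIT
  read 'a': INIT → SYNC
  end SYNC, accepted
w3:
  start at REST
  read 'd': REST → OPEN
  read 'b': OPEN → OPEN
  read 'a': OPEN → INIT
  read 'c': INIT → SYNC
  read 'c': SYNC → SYNC
  read 'd': SYNC → INIT
  read 'd': INIT → INIT
  read 'd': INIT → INIT
  read 'b': INIT → OPEN
  read 'b': OPEN → OPEN
  read 'a': OPEN → INIT
  read 'c': INIT → SYNC
  read 'a': SYNC → OPEN
  read 'd': OPEN → INIT
  read 'd': INIT → INIT
  read 'd': INIT → INIT
  read 'b': INIT → OPEN
  end OPEN, rejected
w4:
  start at REST
  read 'b': REST → INIT
  read 'a': INIT → SYNC
  read 'b': SYNC → INIT
  read 'a': INIT → SYNC
  read 'd': SYNC → INIT
  read 'd': INIT → INIT
  read 'd': INIT → INIT
  read 'd': INIT → INIT
  read 'a': INIT → SYNC
  read 'b': SYNC → INIT
  read 'c': INIT → SYNC
  read 'c': SYNC → SYNC
  read 'b': SYNC → INIT
  read 'd': INIT → INIT
  read 'd': INIT → INIT
  read 'd': INIT → INIT
  end INIT, rejected

w2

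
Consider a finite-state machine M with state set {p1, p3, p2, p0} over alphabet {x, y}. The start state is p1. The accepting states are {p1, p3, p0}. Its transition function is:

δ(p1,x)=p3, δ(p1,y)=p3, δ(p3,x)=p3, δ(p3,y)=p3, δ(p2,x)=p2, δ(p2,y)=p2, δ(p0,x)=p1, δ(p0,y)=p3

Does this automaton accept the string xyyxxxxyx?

Yes

start at p1
read 'x': p1 → p3
read 'y': p3 → p3
read 'y': p3 → p3
read 'x': p3 → p3
read 'x': p3 → p3
read 'x': p3 → p3
read 'x': p3 → p3
read 'y': p3 → p3
read 'x': p3 → p3
End state p3 is accepting.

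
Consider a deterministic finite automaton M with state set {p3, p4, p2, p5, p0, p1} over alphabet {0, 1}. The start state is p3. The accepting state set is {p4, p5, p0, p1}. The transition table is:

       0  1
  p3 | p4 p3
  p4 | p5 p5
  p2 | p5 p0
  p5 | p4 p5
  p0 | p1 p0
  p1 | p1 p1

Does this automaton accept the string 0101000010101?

Yes

p3 → p4 → p5 → p4 → p5 → p4 → p5 → p4 → p5 → p5 → p4 → p5 → p4 → p5
End state p5 is accepting.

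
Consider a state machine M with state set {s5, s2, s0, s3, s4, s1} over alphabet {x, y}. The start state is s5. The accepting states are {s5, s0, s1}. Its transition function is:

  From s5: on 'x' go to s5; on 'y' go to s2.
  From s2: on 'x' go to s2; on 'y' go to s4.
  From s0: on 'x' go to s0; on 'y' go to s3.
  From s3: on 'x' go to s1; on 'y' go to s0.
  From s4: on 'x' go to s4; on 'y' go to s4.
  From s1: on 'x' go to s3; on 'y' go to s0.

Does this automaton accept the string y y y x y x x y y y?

s5 → s2 → s4 → s4 → s4 → s4 → s4 → s4 → s4 → s4 → s4
End state s4 is not accepting.

No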